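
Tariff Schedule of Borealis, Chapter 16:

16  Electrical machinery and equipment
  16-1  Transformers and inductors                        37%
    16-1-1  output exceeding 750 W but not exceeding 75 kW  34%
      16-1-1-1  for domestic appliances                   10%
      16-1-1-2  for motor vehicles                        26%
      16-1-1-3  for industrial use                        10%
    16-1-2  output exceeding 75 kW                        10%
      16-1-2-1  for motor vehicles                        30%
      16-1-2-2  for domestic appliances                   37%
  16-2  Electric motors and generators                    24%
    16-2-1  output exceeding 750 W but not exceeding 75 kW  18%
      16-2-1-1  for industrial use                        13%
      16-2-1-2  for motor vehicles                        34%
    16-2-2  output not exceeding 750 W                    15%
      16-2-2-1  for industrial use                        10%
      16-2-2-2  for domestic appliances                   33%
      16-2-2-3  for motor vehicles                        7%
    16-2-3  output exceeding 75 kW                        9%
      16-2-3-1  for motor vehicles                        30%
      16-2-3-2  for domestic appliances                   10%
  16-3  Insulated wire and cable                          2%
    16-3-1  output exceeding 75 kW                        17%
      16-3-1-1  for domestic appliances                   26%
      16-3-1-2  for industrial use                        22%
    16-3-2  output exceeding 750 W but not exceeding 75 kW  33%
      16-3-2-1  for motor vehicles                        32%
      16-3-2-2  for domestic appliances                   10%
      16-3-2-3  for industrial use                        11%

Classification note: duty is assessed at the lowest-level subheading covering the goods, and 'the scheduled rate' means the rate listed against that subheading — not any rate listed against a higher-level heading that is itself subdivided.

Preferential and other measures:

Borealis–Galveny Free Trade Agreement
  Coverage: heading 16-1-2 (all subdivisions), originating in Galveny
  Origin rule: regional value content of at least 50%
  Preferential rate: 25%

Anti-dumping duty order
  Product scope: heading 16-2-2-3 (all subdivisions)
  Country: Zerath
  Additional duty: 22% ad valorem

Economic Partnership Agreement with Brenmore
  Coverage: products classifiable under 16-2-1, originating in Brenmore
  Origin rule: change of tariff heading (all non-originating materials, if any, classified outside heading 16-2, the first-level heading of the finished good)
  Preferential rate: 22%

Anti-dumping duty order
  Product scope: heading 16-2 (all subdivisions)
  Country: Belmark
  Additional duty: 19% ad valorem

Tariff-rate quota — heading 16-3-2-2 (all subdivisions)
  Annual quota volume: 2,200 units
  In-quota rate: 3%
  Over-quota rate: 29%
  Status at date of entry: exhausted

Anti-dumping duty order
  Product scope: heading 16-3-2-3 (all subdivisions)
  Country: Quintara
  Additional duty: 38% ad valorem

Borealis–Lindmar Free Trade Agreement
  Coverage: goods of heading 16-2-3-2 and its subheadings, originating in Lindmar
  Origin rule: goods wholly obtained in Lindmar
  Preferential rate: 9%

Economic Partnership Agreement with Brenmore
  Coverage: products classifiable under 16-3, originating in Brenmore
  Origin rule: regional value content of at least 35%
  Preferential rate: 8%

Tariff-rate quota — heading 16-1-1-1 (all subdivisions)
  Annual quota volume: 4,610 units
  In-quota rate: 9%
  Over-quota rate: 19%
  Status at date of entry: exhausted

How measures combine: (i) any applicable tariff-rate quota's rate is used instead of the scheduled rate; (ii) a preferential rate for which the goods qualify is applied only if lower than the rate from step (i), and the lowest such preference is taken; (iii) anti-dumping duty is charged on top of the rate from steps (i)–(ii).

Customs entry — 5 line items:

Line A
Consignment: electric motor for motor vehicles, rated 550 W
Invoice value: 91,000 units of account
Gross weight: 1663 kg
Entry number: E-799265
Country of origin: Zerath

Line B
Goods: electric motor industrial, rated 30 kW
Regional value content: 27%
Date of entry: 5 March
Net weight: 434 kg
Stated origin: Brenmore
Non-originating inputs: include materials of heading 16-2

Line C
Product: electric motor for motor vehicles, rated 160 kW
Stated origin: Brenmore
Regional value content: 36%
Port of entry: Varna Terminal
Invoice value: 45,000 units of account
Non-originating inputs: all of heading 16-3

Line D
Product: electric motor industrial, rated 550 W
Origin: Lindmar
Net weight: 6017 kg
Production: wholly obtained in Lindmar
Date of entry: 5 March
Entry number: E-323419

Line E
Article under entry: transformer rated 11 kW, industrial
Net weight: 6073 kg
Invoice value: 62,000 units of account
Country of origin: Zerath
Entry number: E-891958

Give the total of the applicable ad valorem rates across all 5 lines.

92%

Line A: electric motor → 16-2; rated 550 W → 16-2-2; for motor vehicles → 16-2-2-3. Scheduled 7%. anti-dumping (Zerath, 16-2-2-3): +22%; total 7% + 22% = 29%. → 29%.
Line B: electric motor → 16-2; rated 30 kW → 16-2-1; industrial → 16-2-1-1. Scheduled 13%. Brenmore agreement on 16-2-1: CTH not met; Brenmore agreement on 16-3: 16-2-1-1 not covered. → 13%.
Line C: electric motor → 16-2; rated 160 kW → 16-2-3; for motor vehicles → 16-2-3-1. Scheduled 30%. Brenmore agreement on 16-2-1: 16-2-3-1 not covered; Brenmore agreement on 16-3: 16-2-3-1 not covered. → 30%.
Line D: electric motor → 16-2; rated 550 W → 16-2-2; industrial → 16-2-2-1. Scheduled 10%. Lindmar agreement on 16-2-3-2: 16-2-2-1 not covered. → 10%.
Line E: transformer → 16-1; rated 11 kW → 16-1-1; industrial → 16-1-1-3. Scheduled 10%. No special measure applies. → 10%.
Sum: 29% + 13% + 30% + 10% + 10% = 92%.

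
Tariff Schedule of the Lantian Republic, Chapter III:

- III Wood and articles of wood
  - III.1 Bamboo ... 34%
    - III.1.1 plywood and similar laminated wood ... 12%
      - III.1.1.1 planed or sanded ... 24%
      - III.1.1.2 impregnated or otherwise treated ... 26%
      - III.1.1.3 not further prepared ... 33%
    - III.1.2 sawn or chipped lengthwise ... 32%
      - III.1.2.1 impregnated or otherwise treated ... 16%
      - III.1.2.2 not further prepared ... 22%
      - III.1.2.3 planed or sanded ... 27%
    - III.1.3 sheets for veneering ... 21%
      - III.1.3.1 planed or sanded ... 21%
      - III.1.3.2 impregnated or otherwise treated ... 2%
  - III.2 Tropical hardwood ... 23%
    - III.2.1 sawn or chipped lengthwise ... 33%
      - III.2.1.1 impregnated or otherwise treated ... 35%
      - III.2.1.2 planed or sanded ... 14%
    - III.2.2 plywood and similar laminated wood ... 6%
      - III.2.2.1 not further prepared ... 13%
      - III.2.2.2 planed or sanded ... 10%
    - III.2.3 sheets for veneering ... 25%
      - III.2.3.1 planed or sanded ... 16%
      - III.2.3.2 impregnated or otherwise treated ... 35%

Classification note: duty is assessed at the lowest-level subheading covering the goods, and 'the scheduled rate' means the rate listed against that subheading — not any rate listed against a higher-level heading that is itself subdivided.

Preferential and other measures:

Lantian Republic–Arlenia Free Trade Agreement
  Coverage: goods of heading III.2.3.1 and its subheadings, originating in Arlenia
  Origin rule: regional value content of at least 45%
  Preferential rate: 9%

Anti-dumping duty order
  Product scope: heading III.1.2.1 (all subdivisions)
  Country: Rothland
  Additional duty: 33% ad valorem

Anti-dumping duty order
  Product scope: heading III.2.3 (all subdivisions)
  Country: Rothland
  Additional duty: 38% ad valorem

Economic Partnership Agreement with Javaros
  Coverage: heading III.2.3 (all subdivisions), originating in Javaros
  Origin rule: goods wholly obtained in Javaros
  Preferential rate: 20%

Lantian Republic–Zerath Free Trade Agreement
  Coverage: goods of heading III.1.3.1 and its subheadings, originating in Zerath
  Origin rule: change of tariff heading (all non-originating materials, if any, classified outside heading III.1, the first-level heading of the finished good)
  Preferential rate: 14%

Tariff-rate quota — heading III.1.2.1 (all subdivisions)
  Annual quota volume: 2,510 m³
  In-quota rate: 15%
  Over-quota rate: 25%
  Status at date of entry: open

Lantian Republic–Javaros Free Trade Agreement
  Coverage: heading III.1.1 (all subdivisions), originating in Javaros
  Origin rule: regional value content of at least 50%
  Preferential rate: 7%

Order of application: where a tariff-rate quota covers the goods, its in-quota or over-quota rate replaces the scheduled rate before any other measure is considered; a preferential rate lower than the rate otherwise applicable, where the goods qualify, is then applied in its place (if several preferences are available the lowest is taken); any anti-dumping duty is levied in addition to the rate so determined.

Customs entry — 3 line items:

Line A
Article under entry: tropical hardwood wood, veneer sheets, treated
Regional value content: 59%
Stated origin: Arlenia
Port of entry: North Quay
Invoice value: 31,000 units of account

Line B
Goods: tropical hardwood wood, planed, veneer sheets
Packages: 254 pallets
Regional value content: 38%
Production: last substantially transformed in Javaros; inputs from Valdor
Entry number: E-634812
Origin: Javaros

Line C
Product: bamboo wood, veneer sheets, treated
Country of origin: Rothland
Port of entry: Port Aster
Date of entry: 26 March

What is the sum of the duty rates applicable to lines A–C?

Line A: tropical hardwood → III.2; veneer sheets → III.2.3; treated → III.2.3.2. Scheduled 35%. Arlenia agreement on III.2.3.1: III.2.3.2 not covered. → 35%.
Line B: tropical hardwood → III.2; veneer sheets → III.2.3; planed → III.2.3.1. Scheduled 16%. Javaros agreement on III.2.3: not wholly obtained; Javaros agreement on III.1.1: III.2.3.1 not covered. → 16%.
Line C: bamboo → III.1; veneer sheets → III.1.3; treated → III.1.3.2. Scheduled 2%. No special measure applies. → 2%.
Sum: 35% + 16% + 2% = 53%.

53%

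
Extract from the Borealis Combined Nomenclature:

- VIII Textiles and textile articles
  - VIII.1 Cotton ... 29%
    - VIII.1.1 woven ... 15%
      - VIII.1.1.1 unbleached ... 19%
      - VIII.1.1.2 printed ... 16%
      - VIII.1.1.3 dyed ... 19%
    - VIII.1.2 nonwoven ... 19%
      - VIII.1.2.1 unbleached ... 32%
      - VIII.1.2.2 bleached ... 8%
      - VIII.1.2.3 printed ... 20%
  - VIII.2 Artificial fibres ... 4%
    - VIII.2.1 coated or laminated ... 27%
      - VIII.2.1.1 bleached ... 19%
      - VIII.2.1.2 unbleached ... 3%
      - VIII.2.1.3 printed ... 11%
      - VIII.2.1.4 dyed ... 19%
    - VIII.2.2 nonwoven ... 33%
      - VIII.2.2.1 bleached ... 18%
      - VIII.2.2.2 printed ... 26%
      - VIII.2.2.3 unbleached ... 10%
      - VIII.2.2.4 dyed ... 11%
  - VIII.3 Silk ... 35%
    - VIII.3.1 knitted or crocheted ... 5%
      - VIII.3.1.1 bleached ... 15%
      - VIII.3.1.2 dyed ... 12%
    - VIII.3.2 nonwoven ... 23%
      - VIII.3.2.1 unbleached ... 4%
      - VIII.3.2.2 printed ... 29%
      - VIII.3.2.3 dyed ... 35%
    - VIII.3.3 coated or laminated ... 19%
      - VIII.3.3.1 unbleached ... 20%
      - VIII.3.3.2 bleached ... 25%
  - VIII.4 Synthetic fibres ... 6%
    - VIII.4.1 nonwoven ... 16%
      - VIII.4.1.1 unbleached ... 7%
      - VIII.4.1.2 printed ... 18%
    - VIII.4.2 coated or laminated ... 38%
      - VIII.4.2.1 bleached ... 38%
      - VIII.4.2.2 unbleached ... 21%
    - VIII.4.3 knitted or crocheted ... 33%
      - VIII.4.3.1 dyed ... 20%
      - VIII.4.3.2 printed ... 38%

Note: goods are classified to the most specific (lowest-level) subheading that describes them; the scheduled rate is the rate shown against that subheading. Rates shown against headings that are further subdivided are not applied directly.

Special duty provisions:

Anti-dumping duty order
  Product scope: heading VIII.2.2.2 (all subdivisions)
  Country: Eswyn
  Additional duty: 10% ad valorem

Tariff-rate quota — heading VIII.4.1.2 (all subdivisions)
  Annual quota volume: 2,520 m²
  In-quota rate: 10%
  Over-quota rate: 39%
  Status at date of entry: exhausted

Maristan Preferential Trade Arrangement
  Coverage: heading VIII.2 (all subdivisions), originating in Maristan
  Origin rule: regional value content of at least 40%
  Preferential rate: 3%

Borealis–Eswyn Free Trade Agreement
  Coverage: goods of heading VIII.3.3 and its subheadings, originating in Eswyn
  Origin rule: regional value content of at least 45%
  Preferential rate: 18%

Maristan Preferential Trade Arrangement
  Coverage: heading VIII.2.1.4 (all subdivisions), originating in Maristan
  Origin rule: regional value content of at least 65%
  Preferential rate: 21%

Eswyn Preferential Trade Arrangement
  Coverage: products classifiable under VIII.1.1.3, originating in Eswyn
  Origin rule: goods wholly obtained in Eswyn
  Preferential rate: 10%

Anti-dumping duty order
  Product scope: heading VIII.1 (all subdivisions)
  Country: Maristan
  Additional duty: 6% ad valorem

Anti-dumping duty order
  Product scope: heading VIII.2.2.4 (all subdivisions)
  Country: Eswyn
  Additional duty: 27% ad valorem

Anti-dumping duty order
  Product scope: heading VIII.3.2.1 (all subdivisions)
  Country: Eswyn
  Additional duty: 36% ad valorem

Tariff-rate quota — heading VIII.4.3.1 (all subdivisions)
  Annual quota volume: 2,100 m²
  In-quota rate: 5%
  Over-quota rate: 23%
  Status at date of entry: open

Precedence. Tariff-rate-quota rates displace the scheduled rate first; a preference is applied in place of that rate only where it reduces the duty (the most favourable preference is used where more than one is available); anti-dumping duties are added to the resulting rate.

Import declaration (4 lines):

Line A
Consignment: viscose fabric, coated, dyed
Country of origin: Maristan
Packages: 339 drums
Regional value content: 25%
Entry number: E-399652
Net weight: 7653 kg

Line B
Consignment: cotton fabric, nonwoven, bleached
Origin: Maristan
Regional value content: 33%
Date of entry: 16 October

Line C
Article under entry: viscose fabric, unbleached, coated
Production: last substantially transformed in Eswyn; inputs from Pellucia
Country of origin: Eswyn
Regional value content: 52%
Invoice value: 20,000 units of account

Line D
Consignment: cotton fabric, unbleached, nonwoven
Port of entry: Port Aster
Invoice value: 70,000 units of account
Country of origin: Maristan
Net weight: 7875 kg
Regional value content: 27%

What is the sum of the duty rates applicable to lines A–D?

Line A: viscose → VIII.2; coated → VIII.2.1; dyed → VIII.2.1.4. Scheduled 19%. Maristan agreement on VIII.2: RVC < 40%; Maristan agreement on VIII.2.1.4: RVC < 65%. → 19%.
Line B: cotton → VIII.1; nonwoven → VIII.1.2; bleached → VIII.1.2.2. Scheduled 8%. Maristan agreement on VIII.2: VIII.1.2.2 not covered; Maristan agreement on VIII.2.1.4: VIII.1.2.2 not covered; anti-dumping (Maristan, VIII.1): +6%; total 8% + 6% = 14%. → 14%.
Line C: viscose → VIII.2; coated → VIII.2.1; unbleached → VIII.2.1.2. Scheduled 3%. Eswyn agreement on VIII.3.3: VIII.2.1.2 not covered; Eswyn agreement on VIII.1.1.3: VIII.2.1.2 not covered. → 3%.
Line D: cotton → VIII.1; nonwoven → VIII.1.2; unbleached → VIII.1.2.1. Scheduled 32%. Maristan agreement on VIII.2: VIII.1.2.1 not covered; Maristan agreement on VIII.2.1.4: VIII.1.2.1 not covered; anti-dumping (Maristan, VIII.1): +6%; total 32% + 6% = 38%. → 38%.
Sum: 19% + 14% + 3% + 38% = 74%.

74%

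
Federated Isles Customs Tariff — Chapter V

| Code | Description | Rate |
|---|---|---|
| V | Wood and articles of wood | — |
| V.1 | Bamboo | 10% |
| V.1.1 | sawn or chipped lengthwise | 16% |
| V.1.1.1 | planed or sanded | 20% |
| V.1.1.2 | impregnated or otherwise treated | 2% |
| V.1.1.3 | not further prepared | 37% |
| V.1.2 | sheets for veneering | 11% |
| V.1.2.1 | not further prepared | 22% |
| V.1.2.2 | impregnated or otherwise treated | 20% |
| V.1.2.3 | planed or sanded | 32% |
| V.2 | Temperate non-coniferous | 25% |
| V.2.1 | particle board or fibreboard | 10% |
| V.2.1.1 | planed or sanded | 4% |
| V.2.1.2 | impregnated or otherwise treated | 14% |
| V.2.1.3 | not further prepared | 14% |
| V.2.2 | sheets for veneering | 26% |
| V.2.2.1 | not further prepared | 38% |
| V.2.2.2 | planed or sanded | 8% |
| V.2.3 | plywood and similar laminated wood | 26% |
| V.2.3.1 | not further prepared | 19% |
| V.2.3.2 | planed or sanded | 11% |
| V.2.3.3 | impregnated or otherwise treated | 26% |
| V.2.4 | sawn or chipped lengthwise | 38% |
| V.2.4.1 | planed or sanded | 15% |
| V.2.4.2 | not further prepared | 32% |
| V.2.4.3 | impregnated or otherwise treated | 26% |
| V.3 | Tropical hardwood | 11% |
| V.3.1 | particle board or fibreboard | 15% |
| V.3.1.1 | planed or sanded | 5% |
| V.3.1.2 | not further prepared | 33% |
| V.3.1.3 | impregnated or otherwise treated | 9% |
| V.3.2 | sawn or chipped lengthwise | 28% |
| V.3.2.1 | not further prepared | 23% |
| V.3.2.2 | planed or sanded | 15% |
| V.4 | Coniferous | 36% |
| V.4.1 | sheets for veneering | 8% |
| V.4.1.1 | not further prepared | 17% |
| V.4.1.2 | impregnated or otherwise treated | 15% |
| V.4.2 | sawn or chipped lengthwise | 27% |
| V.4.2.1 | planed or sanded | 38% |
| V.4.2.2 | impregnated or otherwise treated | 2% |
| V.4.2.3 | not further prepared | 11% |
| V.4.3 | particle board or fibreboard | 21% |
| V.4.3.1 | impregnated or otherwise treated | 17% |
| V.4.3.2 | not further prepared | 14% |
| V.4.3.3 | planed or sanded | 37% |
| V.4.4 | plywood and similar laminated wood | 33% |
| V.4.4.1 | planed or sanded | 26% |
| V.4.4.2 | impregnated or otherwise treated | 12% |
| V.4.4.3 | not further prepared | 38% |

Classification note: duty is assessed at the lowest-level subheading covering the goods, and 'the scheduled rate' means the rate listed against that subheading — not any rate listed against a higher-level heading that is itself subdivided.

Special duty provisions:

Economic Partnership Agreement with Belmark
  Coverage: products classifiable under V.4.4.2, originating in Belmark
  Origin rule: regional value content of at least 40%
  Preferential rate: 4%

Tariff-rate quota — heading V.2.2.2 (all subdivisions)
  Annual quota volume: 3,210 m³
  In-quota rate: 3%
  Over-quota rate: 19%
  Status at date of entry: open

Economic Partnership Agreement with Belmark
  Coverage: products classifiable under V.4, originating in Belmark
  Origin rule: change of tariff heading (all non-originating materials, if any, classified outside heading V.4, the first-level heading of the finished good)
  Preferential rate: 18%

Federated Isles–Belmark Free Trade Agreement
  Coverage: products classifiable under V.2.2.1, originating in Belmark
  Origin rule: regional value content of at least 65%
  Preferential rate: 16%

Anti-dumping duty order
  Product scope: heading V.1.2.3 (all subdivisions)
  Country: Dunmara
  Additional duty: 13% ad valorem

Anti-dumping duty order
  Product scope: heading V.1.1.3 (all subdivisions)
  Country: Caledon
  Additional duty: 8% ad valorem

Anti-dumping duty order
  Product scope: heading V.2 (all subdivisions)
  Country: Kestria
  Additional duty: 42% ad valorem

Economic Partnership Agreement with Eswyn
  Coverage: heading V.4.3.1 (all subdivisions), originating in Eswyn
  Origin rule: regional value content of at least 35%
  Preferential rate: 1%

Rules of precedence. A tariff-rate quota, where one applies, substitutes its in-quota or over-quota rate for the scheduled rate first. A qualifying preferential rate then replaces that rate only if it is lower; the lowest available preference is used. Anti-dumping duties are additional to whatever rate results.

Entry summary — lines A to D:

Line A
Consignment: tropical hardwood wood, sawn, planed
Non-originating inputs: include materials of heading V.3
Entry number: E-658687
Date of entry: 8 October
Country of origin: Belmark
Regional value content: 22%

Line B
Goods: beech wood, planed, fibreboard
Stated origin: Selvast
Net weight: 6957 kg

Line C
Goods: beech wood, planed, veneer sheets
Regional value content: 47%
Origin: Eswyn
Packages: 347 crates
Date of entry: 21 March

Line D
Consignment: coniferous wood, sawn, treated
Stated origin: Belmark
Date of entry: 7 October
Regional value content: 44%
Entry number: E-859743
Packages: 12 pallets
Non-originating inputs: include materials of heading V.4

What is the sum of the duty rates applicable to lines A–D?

24%

Line A: tropical hardwood → V.3; sawn → V.3.2; planed → V.3.2.2. Scheduled 15%. Belmark agreement on V.4.4.2: V.3.2.2 not covered; Belmark agreement on V.4: V.3.2.2 not covered; Belmark agreement on V.2.2.1: V.3.2.2 not covered. → 15%.
Line B: beech → V.2; fibreboard → V.2.1; planed → V.2.1.1. Scheduled 4%. No special measure applies. → 4%.
Line C: beech → V.2; veneer sheets → V.2.2; planed → V.2.2.2. Scheduled 8%. quota on V.2.2.2 open → in-quota 3%; Eswyn agreement on V.4.3.1: V.2.2.2 not covered. → 3%.
Line D: coniferous → V.4; sawn → V.4.2; treated → V.4.2.2. Scheduled 2%. Belmark agreement on V.4.4.2: V.4.2.2 not covered; Belmark agreement on V.4: CTH not met; Belmark agreement on V.2.2.1: V.4.2.2 not covered. → 2%.
Sum: 15% + 4% + 3% + 2% = 24%.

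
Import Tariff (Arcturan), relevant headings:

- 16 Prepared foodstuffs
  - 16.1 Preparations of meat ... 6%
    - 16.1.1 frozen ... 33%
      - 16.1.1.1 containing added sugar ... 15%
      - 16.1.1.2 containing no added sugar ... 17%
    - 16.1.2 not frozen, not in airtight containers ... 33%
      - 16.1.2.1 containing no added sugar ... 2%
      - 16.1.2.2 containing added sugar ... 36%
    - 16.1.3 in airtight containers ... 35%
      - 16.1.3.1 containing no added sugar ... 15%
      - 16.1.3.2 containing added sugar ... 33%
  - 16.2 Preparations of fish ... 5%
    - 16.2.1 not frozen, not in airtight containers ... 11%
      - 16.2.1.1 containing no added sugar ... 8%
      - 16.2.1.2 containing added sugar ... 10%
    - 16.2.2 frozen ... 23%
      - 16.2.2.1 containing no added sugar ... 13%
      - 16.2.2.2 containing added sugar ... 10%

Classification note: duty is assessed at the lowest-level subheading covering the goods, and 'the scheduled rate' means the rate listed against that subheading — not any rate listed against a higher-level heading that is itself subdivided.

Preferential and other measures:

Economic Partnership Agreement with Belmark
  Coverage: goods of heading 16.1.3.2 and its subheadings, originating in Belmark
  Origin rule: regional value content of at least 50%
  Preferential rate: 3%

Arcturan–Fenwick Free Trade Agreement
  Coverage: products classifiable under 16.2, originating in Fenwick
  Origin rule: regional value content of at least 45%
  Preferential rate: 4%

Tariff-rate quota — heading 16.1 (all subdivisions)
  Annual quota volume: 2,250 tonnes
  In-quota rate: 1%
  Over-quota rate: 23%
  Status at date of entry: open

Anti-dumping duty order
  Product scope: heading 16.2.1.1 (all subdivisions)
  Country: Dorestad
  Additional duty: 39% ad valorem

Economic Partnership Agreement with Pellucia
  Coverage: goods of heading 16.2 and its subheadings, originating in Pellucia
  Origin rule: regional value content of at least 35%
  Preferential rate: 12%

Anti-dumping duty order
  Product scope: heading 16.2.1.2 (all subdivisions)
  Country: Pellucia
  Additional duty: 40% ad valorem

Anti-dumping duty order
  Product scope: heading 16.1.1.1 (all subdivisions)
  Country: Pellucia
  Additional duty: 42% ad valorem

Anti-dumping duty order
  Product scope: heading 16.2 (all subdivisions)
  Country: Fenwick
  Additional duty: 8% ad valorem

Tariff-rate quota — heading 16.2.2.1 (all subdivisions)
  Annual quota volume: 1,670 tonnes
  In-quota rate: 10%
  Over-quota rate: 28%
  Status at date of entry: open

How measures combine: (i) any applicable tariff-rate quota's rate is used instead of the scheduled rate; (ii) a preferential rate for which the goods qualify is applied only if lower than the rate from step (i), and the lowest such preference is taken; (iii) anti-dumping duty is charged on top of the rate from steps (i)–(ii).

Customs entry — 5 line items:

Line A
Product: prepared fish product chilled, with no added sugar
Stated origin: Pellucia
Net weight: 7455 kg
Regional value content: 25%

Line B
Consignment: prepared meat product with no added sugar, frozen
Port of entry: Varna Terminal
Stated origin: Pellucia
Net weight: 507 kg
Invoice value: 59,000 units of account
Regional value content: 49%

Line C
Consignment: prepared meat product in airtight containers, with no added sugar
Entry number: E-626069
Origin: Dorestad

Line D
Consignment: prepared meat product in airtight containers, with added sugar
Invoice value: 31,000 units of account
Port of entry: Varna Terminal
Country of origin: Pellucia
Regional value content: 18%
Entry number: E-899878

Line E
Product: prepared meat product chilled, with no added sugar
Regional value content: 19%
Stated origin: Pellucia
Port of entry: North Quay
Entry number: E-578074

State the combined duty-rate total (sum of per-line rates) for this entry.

Line A: prepared fish product → 16.2; chilled → 16.2.1; with no added sugar → 16.2.1.1. Scheduled 8%. Pellucia agreement on 16.2: RVC < 35%. → 8%.
Line B: prepared meat product → 16.1; frozen → 16.1.1; with no added sugar → 16.1.1.2. Scheduled 17%. quota on 16.1 open → in-quota 1%; Pellucia agreement on 16.2: 16.1.1.2 not covered. → 1%.
Line C: prepared meat product → 16.1; in airtight containers → 16.1.3; with no added sugar → 16.1.3.1. Scheduled 15%. quota on 16.1 open → in-quota 1%. → 1%.
Line D: prepared meat product → 16.1; in airtight containers → 16.1.3; with added sugar → 16.1.3.2. Scheduled 33%. quota on 16.1 open → in-quota 1%; Pellucia agreement on 16.2: 16.1.3.2 not covered. → 1%.
Line E: prepared meat product → 16.1; chilled → 16.1.2; with no added sugar → 16.1.2.1. Scheduled 2%. quota on 16.1 open → in-quota 1%; Pellucia agreement on 16.2: 16.1.2.1 not covered. → 1%.
Sum: 8% + 1% + 1% + 1% + 1% = 12%.

12%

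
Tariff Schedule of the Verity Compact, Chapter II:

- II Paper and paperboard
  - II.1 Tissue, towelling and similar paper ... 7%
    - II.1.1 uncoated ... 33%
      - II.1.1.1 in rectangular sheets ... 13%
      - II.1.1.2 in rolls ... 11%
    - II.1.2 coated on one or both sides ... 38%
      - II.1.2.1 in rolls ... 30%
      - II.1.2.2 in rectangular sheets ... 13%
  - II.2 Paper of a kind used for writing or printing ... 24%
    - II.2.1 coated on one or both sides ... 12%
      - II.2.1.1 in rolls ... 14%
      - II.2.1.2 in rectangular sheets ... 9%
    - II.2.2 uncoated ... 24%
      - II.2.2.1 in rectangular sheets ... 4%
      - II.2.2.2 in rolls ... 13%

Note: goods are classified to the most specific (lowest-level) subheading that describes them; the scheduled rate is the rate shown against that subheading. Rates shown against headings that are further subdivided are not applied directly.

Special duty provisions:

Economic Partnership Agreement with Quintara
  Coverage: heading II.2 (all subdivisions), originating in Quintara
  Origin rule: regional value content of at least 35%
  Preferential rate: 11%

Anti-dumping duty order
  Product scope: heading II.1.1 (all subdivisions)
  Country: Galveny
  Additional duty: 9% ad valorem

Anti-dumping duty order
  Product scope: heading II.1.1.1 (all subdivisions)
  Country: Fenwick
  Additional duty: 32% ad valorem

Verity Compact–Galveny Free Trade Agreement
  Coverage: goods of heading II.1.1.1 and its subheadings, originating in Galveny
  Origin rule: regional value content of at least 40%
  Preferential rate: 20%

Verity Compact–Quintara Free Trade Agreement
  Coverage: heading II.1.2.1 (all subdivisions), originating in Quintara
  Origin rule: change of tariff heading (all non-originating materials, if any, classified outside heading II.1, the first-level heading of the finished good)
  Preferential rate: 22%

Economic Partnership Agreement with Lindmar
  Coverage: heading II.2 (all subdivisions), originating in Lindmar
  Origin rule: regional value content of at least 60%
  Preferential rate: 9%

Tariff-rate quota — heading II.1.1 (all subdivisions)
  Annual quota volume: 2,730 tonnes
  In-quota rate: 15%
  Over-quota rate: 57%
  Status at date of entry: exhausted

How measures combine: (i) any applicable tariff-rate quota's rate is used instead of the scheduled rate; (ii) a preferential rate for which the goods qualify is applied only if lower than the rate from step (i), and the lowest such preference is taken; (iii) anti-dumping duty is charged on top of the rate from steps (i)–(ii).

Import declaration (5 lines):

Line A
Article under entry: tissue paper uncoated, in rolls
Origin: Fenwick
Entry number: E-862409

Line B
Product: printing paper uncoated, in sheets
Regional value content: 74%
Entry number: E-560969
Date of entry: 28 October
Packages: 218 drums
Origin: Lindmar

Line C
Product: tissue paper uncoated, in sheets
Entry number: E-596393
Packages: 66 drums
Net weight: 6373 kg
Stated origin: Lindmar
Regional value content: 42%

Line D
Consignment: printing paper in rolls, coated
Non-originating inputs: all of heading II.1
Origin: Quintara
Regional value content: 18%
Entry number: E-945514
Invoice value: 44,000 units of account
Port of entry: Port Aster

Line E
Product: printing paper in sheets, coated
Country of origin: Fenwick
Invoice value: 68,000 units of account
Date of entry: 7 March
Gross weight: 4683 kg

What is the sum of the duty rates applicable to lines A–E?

141%

Line A: tissue paper → II.1; uncoated → II.1.1; in rolls → II.1.1.2. Scheduled 11%. quota on II.1.1 exhausted → over-quota 57%. → 57%.
Line B: printing paper → II.2; uncoated → II.2.2; in sheets → II.2.2.1. Scheduled 4%. Lindmar agreement on II.2: RVC ≥ 60% → 9% available; preference 9% not lower than 4% → no reduction. → 4%.
Line C: tissue paper → II.1; uncoated → II.1.1; in sheets → II.1.1.1. Scheduled 13%. quota on II.1.1 exhausted → over-quota 57%; Lindmar agreement on II.2: II.1.1.1 not covered. → 57%.
Line D: printing paper → II.2; coated → II.2.1; in rolls → II.2.1.1. Scheduled 14%. Quintara agreement on II.2: RVC < 35%; Quintara agreement on II.1.2.1: II.2.1.1 not covered. → 14%.
Line E: printing paper → II.2; coated → II.2.1; in sheets → II.2.1.2. Scheduled 9%. No special measure applies. → 9%.
Sum: 57% + 4% + 57% + 14% + 9% = 141%.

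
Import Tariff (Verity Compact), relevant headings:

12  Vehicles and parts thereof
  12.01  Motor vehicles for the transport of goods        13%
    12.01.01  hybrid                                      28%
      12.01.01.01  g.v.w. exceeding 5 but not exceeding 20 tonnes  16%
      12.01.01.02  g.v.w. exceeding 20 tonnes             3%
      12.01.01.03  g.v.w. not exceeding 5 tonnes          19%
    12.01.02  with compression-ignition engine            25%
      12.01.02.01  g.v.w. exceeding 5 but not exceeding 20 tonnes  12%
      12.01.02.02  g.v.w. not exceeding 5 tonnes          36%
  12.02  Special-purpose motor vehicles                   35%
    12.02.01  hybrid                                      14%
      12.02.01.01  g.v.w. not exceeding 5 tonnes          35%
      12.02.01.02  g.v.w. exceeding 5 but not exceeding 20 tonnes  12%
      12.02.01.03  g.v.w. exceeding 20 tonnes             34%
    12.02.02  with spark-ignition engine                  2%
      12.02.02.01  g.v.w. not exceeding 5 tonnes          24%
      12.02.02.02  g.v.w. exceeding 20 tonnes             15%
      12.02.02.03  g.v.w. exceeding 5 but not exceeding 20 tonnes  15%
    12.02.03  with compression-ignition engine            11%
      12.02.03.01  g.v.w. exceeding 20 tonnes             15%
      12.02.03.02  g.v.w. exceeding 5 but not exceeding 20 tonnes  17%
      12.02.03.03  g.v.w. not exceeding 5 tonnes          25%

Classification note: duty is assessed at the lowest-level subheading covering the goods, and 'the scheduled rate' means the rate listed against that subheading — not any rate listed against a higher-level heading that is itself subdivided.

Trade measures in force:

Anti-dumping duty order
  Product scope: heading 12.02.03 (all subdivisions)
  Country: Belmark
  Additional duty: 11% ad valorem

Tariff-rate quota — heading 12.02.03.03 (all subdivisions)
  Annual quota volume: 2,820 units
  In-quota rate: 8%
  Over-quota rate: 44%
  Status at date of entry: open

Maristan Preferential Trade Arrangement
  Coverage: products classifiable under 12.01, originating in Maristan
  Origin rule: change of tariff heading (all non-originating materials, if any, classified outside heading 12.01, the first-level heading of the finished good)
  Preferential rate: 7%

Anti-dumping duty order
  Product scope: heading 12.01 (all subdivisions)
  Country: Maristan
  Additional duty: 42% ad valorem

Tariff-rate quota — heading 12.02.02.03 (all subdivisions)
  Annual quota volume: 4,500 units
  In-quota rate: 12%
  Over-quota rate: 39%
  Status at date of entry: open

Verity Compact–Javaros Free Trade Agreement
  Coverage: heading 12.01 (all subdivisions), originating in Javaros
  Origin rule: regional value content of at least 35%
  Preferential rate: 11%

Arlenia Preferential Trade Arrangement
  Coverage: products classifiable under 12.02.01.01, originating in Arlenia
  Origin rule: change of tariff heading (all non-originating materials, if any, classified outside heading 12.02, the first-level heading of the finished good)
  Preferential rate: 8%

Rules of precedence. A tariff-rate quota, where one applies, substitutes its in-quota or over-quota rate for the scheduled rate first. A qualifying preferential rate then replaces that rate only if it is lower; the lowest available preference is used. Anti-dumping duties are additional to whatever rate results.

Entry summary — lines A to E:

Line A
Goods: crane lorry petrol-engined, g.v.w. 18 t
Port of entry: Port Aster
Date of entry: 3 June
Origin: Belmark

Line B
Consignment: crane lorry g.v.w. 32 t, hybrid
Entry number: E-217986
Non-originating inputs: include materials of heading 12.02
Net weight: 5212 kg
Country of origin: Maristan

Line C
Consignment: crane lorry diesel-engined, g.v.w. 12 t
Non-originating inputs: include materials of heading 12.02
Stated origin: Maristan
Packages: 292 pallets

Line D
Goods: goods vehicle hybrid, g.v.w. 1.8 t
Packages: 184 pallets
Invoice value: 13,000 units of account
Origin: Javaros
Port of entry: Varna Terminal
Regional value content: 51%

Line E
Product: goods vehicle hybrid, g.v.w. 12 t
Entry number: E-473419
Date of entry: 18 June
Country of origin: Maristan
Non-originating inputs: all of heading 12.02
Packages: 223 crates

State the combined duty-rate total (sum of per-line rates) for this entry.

Line A: crane lorry → 12.02; petrol-engined → 12.02.02; g.v.w. 18 t → 12.02.02.03. Scheduled 15%. quota on 12.02.02.03 open → in-quota 12%. → 12%.
Line B: crane lorry → 12.02; hybrid → 12.02.01; g.v.w. 32 t → 12.02.01.03. Scheduled 34%. Maristan agreement on 12.01: 12.02.01.03 not covered. → 34%.
Line C: crane lorry → 12.02; diesel-engined → 12.02.03; g.v.w. 12 t → 12.02.03.02. Scheduled 17%. Maristan agreement on 12.01: 12.02.03.02 not covered. → 17%.
Line D: goods vehicle → 12.01; hybrid → 12.01.01; g.v.w. 1.8 t → 12.01.01.03. Scheduled 19%. Javaros agreement on 12.01: RVC ≥ 35% → 11% available; preferential 11%. → 11%.
Line E: goods vehicle → 12.01; hybrid → 12.01.01; g.v.w. 12 t → 12.01.01.01. Scheduled 16%. Maristan agreement on 12.01: CTH met → 7% available; preferential 7%; anti-dumping (Maristan, 12.01): +42%; total 7% + 42% = 49%. → 49%.
Sum: 12% + 34% + 17% + 11% + 49% = 123%.

123%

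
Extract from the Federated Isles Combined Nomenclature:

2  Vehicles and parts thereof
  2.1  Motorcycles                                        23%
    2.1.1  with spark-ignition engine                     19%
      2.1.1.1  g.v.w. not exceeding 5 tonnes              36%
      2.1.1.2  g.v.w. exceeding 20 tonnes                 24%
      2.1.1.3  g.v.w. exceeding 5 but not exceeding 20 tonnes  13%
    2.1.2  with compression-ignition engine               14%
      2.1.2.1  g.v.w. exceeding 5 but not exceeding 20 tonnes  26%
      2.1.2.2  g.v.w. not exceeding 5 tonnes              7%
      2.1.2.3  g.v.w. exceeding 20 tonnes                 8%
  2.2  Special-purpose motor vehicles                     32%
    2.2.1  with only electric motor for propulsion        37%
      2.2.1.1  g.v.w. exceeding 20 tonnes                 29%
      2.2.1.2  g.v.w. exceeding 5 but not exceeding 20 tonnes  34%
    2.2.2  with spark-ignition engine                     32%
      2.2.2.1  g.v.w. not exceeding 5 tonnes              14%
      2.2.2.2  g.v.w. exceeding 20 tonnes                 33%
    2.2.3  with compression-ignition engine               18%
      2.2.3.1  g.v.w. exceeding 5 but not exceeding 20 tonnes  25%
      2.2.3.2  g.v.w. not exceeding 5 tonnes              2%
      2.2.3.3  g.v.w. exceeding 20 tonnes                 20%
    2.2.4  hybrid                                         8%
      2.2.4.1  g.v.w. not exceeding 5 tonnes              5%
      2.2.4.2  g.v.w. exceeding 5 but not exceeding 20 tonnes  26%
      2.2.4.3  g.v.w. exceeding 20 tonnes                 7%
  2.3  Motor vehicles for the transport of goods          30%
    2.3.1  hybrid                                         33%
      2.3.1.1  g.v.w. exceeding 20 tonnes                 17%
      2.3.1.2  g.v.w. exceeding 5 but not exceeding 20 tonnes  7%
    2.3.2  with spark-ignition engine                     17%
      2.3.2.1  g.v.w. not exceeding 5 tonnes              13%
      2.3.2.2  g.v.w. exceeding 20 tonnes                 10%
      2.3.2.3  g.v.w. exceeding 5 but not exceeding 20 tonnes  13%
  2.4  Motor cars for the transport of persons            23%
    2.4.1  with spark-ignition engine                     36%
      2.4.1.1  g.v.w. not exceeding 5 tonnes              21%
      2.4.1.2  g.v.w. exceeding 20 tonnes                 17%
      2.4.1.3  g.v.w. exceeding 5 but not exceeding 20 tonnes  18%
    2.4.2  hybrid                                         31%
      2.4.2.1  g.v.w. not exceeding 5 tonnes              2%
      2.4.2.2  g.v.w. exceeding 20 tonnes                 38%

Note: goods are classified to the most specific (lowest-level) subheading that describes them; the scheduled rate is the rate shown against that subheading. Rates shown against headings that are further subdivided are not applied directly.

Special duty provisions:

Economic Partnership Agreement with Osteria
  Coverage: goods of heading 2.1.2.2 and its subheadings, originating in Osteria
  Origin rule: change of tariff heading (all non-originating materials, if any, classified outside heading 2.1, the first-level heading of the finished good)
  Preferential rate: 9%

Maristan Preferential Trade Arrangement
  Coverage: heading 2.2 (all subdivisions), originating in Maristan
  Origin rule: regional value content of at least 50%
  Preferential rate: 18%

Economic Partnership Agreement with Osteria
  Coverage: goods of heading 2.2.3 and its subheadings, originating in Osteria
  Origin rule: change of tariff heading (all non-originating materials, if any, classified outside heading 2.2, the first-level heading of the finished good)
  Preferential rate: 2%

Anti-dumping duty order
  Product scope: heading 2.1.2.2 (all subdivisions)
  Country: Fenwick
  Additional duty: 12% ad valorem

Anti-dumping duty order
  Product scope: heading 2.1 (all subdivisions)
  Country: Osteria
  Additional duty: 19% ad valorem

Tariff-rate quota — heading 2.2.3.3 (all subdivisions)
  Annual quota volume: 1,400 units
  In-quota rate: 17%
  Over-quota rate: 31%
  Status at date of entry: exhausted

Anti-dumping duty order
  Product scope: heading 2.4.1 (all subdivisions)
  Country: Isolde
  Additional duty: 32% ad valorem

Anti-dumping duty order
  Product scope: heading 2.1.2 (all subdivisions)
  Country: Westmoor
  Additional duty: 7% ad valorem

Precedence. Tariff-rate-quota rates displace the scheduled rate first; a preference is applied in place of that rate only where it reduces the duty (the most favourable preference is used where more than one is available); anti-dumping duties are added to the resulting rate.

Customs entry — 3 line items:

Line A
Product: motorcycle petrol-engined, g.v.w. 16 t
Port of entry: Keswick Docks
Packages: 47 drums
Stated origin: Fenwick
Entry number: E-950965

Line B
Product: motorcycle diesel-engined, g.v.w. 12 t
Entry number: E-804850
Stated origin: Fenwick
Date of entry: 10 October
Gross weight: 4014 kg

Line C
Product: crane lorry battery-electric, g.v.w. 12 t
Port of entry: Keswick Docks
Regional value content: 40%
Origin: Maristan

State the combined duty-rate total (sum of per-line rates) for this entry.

Line A: motorcycle → 2.1; petrol-engined → 2.1.1; g.v.w. 16 t → 2.1.1.3. Scheduled 13%. No special measure applies. → 13%.
Line B: motorcycle → 2.1; diesel-engined → 2.1.2; g.v.w. 12 t → 2.1.2.1. Scheduled 26%. No special measure applies. → 26%.
Line C: crane lorry → 2.2; battery-electric → 2.2.1; g.v.w. 12 t → 2.2.1.2. Scheduled 34%. Maristan agreement on 2.2: RVC < 50%. → 34%.
Sum: 13% + 26% + 34% = 73%.

73%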